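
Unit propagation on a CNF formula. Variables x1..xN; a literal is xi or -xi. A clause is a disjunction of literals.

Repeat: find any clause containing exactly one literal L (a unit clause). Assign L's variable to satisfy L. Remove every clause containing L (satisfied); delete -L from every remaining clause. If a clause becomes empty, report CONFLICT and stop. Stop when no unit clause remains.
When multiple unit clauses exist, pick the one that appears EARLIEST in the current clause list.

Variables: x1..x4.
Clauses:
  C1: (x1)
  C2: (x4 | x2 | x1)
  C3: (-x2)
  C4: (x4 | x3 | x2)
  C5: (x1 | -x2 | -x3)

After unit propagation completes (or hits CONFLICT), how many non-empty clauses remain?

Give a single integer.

unit clause [1] forces x1=T; simplify:
  satisfied 3 clause(s); 2 remain; assigned so far: [1]
unit clause [-2] forces x2=F; simplify:
  drop 2 from [4, 3, 2] -> [4, 3]
  satisfied 1 clause(s); 1 remain; assigned so far: [1, 2]

Answer: 1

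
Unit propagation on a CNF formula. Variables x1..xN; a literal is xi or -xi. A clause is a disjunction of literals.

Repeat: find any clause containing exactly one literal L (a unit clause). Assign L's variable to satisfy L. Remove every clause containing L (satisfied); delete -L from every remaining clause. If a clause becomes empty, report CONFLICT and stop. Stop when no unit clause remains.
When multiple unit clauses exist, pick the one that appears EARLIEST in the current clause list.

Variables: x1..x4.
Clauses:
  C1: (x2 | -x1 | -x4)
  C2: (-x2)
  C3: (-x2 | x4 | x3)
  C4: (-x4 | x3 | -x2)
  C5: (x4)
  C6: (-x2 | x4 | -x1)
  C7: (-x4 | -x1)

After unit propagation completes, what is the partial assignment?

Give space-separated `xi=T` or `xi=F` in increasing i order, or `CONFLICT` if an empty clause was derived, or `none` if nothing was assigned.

Answer: x1=F x2=F x4=T

Derivation:
unit clause [-2] forces x2=F; simplify:
  drop 2 from [2, -1, -4] -> [-1, -4]
  satisfied 4 clause(s); 3 remain; assigned so far: [2]
unit clause [4] forces x4=T; simplify:
  drop -4 from [-1, -4] -> [-1]
  drop -4 from [-4, -1] -> [-1]
  satisfied 1 clause(s); 2 remain; assigned so far: [2, 4]
unit clause [-1] forces x1=F; simplify:
  satisfied 2 clause(s); 0 remain; assigned so far: [1, 2, 4]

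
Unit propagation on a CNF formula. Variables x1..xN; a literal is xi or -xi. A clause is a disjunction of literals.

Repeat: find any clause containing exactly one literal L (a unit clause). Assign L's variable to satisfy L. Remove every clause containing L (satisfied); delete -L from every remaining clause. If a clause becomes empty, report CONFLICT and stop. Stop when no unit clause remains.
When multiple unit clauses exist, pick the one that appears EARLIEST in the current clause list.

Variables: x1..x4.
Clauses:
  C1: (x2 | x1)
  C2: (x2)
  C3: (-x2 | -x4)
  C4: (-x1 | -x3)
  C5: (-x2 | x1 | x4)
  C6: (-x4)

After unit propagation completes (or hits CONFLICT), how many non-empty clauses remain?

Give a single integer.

unit clause [2] forces x2=T; simplify:
  drop -2 from [-2, -4] -> [-4]
  drop -2 from [-2, 1, 4] -> [1, 4]
  satisfied 2 clause(s); 4 remain; assigned so far: [2]
unit clause [-4] forces x4=F; simplify:
  drop 4 from [1, 4] -> [1]
  satisfied 2 clause(s); 2 remain; assigned so far: [2, 4]
unit clause [1] forces x1=T; simplify:
  drop -1 from [-1, -3] -> [-3]
  satisfied 1 clause(s); 1 remain; assigned so far: [1, 2, 4]
unit clause [-3] forces x3=F; simplify:
  satisfied 1 clause(s); 0 remain; assigned so far: [1, 2, 3, 4]

Answer: 0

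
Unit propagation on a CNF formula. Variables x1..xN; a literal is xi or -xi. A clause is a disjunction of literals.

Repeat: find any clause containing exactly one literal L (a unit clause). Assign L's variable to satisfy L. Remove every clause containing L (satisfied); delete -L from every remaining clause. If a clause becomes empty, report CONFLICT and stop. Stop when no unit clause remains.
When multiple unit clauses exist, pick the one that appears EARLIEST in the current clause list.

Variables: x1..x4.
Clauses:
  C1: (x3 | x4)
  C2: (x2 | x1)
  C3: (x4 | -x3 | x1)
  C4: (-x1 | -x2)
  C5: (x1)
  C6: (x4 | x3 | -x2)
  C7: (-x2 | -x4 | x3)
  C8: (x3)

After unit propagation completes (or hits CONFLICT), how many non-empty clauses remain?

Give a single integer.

Answer: 0

Derivation:
unit clause [1] forces x1=T; simplify:
  drop -1 from [-1, -2] -> [-2]
  satisfied 3 clause(s); 5 remain; assigned so far: [1]
unit clause [-2] forces x2=F; simplify:
  satisfied 3 clause(s); 2 remain; assigned so far: [1, 2]
unit clause [3] forces x3=T; simplify:
  satisfied 2 clause(s); 0 remain; assigned so far: [1, 2, 3]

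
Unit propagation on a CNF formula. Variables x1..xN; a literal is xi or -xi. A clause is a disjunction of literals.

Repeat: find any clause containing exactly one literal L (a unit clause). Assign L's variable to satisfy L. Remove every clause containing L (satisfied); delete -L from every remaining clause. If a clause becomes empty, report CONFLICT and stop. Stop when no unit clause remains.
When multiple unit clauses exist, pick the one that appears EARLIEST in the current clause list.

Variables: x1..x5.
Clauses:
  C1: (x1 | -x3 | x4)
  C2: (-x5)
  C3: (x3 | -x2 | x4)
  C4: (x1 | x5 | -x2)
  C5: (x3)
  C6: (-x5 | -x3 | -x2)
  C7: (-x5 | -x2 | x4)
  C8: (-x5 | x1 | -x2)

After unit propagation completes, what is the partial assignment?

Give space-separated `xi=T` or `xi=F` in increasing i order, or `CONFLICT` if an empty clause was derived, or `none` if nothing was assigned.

unit clause [-5] forces x5=F; simplify:
  drop 5 from [1, 5, -2] -> [1, -2]
  satisfied 4 clause(s); 4 remain; assigned so far: [5]
unit clause [3] forces x3=T; simplify:
  drop -3 from [1, -3, 4] -> [1, 4]
  satisfied 2 clause(s); 2 remain; assigned so far: [3, 5]

Answer: x3=T x5=F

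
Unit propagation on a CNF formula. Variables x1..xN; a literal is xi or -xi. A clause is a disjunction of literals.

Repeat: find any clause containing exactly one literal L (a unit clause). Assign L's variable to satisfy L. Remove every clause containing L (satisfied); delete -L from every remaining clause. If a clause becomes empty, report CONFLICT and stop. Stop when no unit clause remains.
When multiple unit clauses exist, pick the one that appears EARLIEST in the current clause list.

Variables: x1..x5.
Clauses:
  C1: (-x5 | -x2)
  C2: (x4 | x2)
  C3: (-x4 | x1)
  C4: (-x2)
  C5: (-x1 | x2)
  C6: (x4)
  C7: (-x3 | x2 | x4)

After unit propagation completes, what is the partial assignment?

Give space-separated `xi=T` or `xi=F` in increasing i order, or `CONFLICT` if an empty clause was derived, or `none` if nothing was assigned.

Answer: CONFLICT

Derivation:
unit clause [-2] forces x2=F; simplify:
  drop 2 from [4, 2] -> [4]
  drop 2 from [-1, 2] -> [-1]
  drop 2 from [-3, 2, 4] -> [-3, 4]
  satisfied 2 clause(s); 5 remain; assigned so far: [2]
unit clause [4] forces x4=T; simplify:
  drop -4 from [-4, 1] -> [1]
  satisfied 3 clause(s); 2 remain; assigned so far: [2, 4]
unit clause [1] forces x1=T; simplify:
  drop -1 from [-1] -> [] (empty!)
  satisfied 1 clause(s); 1 remain; assigned so far: [1, 2, 4]
CONFLICT (empty clause)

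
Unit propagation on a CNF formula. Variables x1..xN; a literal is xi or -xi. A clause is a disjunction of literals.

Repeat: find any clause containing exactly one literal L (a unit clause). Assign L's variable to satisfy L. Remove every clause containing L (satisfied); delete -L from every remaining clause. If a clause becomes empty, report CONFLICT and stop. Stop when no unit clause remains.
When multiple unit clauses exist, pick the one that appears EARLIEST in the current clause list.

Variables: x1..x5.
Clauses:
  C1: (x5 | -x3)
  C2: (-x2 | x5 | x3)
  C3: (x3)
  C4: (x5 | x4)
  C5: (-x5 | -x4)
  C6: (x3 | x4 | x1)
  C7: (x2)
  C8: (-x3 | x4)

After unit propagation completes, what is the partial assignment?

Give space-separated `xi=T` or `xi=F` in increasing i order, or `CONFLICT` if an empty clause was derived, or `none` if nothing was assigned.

unit clause [3] forces x3=T; simplify:
  drop -3 from [5, -3] -> [5]
  drop -3 from [-3, 4] -> [4]
  satisfied 3 clause(s); 5 remain; assigned so far: [3]
unit clause [5] forces x5=T; simplify:
  drop -5 from [-5, -4] -> [-4]
  satisfied 2 clause(s); 3 remain; assigned so far: [3, 5]
unit clause [-4] forces x4=F; simplify:
  drop 4 from [4] -> [] (empty!)
  satisfied 1 clause(s); 2 remain; assigned so far: [3, 4, 5]
CONFLICT (empty clause)

Answer: CONFLICT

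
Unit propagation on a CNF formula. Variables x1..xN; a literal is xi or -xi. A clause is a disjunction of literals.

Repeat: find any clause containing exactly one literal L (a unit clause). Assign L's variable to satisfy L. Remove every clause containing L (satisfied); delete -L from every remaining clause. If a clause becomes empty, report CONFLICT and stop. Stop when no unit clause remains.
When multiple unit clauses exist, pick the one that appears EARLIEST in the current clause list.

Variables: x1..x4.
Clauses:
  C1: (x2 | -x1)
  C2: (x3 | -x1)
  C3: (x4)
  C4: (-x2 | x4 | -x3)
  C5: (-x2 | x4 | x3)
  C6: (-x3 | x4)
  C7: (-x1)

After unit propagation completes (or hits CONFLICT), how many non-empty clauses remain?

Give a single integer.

Answer: 0

Derivation:
unit clause [4] forces x4=T; simplify:
  satisfied 4 clause(s); 3 remain; assigned so far: [4]
unit clause [-1] forces x1=F; simplify:
  satisfied 3 clause(s); 0 remain; assigned so far: [1, 4]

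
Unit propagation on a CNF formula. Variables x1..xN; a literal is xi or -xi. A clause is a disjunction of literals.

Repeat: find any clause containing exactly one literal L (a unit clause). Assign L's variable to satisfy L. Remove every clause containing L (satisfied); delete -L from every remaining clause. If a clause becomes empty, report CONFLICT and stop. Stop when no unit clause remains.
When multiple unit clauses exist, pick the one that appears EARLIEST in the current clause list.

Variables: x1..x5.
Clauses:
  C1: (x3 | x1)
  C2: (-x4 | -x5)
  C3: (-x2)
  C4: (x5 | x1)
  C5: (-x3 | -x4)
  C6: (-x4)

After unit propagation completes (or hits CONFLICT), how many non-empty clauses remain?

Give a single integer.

unit clause [-2] forces x2=F; simplify:
  satisfied 1 clause(s); 5 remain; assigned so far: [2]
unit clause [-4] forces x4=F; simplify:
  satisfied 3 clause(s); 2 remain; assigned so far: [2, 4]

Answer: 2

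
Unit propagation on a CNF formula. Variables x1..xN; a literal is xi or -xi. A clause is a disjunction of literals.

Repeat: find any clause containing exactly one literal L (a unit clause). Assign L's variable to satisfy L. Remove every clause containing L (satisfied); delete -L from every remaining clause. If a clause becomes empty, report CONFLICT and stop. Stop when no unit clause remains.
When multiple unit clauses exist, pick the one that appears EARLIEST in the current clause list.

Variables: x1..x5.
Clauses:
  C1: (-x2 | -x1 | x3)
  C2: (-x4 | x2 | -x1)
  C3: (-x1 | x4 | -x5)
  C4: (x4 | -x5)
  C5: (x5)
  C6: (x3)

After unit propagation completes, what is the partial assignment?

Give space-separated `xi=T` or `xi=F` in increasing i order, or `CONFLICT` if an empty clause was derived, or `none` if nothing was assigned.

unit clause [5] forces x5=T; simplify:
  drop -5 from [-1, 4, -5] -> [-1, 4]
  drop -5 from [4, -5] -> [4]
  satisfied 1 clause(s); 5 remain; assigned so far: [5]
unit clause [4] forces x4=T; simplify:
  drop -4 from [-4, 2, -1] -> [2, -1]
  satisfied 2 clause(s); 3 remain; assigned so far: [4, 5]
unit clause [3] forces x3=T; simplify:
  satisfied 2 clause(s); 1 remain; assigned so far: [3, 4, 5]

Answer: x3=T x4=T x5=T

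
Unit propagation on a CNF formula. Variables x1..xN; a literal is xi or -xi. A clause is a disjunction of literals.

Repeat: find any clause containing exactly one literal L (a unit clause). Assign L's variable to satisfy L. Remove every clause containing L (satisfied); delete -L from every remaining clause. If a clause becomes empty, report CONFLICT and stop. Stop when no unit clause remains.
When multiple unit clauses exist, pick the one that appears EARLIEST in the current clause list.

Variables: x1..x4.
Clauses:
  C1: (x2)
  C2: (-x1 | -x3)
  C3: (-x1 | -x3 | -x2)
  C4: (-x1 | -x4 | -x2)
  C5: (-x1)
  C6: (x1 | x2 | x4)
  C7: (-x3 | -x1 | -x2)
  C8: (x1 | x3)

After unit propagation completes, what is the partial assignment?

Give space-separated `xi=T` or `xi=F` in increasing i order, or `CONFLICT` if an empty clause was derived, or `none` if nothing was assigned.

unit clause [2] forces x2=T; simplify:
  drop -2 from [-1, -3, -2] -> [-1, -3]
  drop -2 from [-1, -4, -2] -> [-1, -4]
  drop -2 from [-3, -1, -2] -> [-3, -1]
  satisfied 2 clause(s); 6 remain; assigned so far: [2]
unit clause [-1] forces x1=F; simplify:
  drop 1 from [1, 3] -> [3]
  satisfied 5 clause(s); 1 remain; assigned so far: [1, 2]
unit clause [3] forces x3=T; simplify:
  satisfied 1 clause(s); 0 remain; assigned so far: [1, 2, 3]

Answer: x1=F x2=T x3=T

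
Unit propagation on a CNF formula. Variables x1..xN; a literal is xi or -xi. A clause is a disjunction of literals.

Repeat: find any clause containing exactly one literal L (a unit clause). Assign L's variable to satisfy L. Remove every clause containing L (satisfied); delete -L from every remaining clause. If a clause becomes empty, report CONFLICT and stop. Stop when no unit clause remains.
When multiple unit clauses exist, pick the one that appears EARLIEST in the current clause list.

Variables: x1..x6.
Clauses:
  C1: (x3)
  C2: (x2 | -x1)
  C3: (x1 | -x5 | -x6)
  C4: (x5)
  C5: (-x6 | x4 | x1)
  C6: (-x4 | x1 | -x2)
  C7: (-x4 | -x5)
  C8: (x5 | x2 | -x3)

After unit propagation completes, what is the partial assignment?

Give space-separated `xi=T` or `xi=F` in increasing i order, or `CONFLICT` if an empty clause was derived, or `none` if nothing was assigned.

Answer: x3=T x4=F x5=T

Derivation:
unit clause [3] forces x3=T; simplify:
  drop -3 from [5, 2, -3] -> [5, 2]
  satisfied 1 clause(s); 7 remain; assigned so far: [3]
unit clause [5] forces x5=T; simplify:
  drop -5 from [1, -5, -6] -> [1, -6]
  drop -5 from [-4, -5] -> [-4]
  satisfied 2 clause(s); 5 remain; assigned so far: [3, 5]
unit clause [-4] forces x4=F; simplify:
  drop 4 from [-6, 4, 1] -> [-6, 1]
  satisfied 2 clause(s); 3 remain; assigned so far: [3, 4, 5]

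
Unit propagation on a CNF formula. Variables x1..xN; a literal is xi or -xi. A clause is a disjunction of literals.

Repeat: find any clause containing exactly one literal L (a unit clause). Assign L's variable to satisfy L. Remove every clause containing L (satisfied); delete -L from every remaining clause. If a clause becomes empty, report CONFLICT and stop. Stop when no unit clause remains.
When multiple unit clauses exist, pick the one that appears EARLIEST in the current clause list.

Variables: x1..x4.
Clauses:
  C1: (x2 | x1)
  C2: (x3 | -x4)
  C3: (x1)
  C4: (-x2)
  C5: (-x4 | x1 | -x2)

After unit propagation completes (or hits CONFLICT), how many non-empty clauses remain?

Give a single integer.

Answer: 1

Derivation:
unit clause [1] forces x1=T; simplify:
  satisfied 3 clause(s); 2 remain; assigned so far: [1]
unit clause [-2] forces x2=F; simplify:
  satisfied 1 clause(s); 1 remain; assigned so far: [1, 2]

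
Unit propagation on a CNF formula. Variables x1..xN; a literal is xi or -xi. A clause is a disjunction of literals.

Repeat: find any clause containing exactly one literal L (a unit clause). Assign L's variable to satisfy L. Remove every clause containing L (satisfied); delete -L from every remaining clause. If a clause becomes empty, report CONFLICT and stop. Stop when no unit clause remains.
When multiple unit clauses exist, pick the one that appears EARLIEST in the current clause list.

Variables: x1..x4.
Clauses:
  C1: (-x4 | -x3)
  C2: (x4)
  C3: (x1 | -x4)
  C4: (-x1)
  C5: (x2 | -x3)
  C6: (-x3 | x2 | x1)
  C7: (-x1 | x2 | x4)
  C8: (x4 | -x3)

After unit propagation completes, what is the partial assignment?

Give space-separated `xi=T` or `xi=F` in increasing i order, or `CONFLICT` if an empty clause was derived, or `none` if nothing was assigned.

Answer: CONFLICT

Derivation:
unit clause [4] forces x4=T; simplify:
  drop -4 from [-4, -3] -> [-3]
  drop -4 from [1, -4] -> [1]
  satisfied 3 clause(s); 5 remain; assigned so far: [4]
unit clause [-3] forces x3=F; simplify:
  satisfied 3 clause(s); 2 remain; assigned so far: [3, 4]
unit clause [1] forces x1=T; simplify:
  drop -1 from [-1] -> [] (empty!)
  satisfied 1 clause(s); 1 remain; assigned so far: [1, 3, 4]
CONFLICT (empty clause)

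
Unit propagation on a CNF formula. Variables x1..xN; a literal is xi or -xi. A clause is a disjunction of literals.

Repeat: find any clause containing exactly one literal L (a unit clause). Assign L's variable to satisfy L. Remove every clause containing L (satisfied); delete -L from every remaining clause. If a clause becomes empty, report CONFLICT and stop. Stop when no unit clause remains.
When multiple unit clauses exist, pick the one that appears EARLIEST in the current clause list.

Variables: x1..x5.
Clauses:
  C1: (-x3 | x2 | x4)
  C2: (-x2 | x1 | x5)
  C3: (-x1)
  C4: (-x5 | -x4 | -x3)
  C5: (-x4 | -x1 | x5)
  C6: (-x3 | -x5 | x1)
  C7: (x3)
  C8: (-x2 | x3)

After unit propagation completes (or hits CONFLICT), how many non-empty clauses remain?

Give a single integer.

unit clause [-1] forces x1=F; simplify:
  drop 1 from [-2, 1, 5] -> [-2, 5]
  drop 1 from [-3, -5, 1] -> [-3, -5]
  satisfied 2 clause(s); 6 remain; assigned so far: [1]
unit clause [3] forces x3=T; simplify:
  drop -3 from [-3, 2, 4] -> [2, 4]
  drop -3 from [-5, -4, -3] -> [-5, -4]
  drop -3 from [-3, -5] -> [-5]
  satisfied 2 clause(s); 4 remain; assigned so far: [1, 3]
unit clause [-5] forces x5=F; simplify:
  drop 5 from [-2, 5] -> [-2]
  satisfied 2 clause(s); 2 remain; assigned so far: [1, 3, 5]
unit clause [-2] forces x2=F; simplify:
  drop 2 from [2, 4] -> [4]
  satisfied 1 clause(s); 1 remain; assigned so far: [1, 2, 3, 5]
unit clause [4] forces x4=T; simplify:
  satisfied 1 clause(s); 0 remain; assigned so far: [1, 2, 3, 4, 5]

Answer: 0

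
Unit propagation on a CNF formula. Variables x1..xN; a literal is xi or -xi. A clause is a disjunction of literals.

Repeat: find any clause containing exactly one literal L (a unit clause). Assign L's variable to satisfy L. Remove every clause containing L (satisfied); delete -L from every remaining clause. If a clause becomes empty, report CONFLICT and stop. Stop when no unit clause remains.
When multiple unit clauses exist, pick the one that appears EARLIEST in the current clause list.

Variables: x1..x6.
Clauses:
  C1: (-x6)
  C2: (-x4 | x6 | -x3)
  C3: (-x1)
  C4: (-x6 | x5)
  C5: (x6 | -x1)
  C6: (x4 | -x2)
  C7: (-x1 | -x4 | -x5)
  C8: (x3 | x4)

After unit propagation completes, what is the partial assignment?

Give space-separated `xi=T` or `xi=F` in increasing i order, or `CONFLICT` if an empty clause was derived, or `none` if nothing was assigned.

unit clause [-6] forces x6=F; simplify:
  drop 6 from [-4, 6, -3] -> [-4, -3]
  drop 6 from [6, -1] -> [-1]
  satisfied 2 clause(s); 6 remain; assigned so far: [6]
unit clause [-1] forces x1=F; simplify:
  satisfied 3 clause(s); 3 remain; assigned so far: [1, 6]

Answer: x1=F x6=F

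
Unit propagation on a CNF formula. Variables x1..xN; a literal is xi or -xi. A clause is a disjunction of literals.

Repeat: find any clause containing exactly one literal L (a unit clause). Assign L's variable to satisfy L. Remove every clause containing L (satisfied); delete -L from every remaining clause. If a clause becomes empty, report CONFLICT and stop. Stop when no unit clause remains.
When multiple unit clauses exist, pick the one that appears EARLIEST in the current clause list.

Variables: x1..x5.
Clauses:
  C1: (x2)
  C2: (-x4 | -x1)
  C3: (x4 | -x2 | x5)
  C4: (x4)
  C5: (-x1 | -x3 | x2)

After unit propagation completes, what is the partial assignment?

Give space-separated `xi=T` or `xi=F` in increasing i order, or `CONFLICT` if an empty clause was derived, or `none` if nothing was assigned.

Answer: x1=F x2=T x4=T

Derivation:
unit clause [2] forces x2=T; simplify:
  drop -2 from [4, -2, 5] -> [4, 5]
  satisfied 2 clause(s); 3 remain; assigned so far: [2]
unit clause [4] forces x4=T; simplify:
  drop -4 from [-4, -1] -> [-1]
  satisfied 2 clause(s); 1 remain; assigned so far: [2, 4]
unit clause [-1] forces x1=F; simplify:
  satisfied 1 clause(s); 0 remain; assigned so far: [1, 2, 4]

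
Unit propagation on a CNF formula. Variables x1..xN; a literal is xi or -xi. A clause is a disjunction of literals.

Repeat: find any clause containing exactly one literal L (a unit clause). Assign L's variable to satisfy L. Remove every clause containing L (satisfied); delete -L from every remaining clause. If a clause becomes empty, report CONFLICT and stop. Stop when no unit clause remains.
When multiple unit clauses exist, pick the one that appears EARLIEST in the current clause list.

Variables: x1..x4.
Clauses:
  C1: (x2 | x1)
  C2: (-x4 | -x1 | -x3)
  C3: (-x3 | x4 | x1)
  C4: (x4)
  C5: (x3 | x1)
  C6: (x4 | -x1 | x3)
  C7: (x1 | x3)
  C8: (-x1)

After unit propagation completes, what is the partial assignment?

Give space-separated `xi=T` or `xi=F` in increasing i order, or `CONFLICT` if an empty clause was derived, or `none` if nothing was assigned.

Answer: x1=F x2=T x3=T x4=T

Derivation:
unit clause [4] forces x4=T; simplify:
  drop -4 from [-4, -1, -3] -> [-1, -3]
  satisfied 3 clause(s); 5 remain; assigned so far: [4]
unit clause [-1] forces x1=F; simplify:
  drop 1 from [2, 1] -> [2]
  drop 1 from [3, 1] -> [3]
  drop 1 from [1, 3] -> [3]
  satisfied 2 clause(s); 3 remain; assigned so far: [1, 4]
unit clause [2] forces x2=T; simplify:
  satisfied 1 clause(s); 2 remain; assigned so far: [1, 2, 4]
unit clause [3] forces x3=T; simplify:
  satisfied 2 clause(s); 0 remain; assigned so far: [1, 2, 3, 4]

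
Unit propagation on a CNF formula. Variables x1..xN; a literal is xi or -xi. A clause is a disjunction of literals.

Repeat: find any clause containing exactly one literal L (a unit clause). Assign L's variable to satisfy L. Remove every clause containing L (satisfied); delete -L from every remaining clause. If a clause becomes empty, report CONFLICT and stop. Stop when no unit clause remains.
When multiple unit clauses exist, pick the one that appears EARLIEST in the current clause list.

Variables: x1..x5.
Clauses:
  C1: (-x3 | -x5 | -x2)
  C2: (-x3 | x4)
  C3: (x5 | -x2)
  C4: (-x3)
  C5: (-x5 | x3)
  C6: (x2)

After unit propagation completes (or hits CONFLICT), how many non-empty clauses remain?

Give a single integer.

unit clause [-3] forces x3=F; simplify:
  drop 3 from [-5, 3] -> [-5]
  satisfied 3 clause(s); 3 remain; assigned so far: [3]
unit clause [-5] forces x5=F; simplify:
  drop 5 from [5, -2] -> [-2]
  satisfied 1 clause(s); 2 remain; assigned so far: [3, 5]
unit clause [-2] forces x2=F; simplify:
  drop 2 from [2] -> [] (empty!)
  satisfied 1 clause(s); 1 remain; assigned so far: [2, 3, 5]
CONFLICT (empty clause)

Answer: 0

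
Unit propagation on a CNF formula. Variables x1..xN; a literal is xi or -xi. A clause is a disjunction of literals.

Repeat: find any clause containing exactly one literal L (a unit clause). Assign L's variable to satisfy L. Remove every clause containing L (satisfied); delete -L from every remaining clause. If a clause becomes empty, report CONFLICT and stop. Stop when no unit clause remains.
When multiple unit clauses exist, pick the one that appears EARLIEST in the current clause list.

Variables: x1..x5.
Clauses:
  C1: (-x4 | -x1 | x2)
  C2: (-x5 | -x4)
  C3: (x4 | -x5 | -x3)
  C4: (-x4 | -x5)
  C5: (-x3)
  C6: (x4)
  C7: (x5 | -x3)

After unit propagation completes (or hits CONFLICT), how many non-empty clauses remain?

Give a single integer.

unit clause [-3] forces x3=F; simplify:
  satisfied 3 clause(s); 4 remain; assigned so far: [3]
unit clause [4] forces x4=T; simplify:
  drop -4 from [-4, -1, 2] -> [-1, 2]
  drop -4 from [-5, -4] -> [-5]
  drop -4 from [-4, -5] -> [-5]
  satisfied 1 clause(s); 3 remain; assigned so far: [3, 4]
unit clause [-5] forces x5=F; simplify:
  satisfied 2 clause(s); 1 remain; assigned so far: [3, 4, 5]

Answer: 1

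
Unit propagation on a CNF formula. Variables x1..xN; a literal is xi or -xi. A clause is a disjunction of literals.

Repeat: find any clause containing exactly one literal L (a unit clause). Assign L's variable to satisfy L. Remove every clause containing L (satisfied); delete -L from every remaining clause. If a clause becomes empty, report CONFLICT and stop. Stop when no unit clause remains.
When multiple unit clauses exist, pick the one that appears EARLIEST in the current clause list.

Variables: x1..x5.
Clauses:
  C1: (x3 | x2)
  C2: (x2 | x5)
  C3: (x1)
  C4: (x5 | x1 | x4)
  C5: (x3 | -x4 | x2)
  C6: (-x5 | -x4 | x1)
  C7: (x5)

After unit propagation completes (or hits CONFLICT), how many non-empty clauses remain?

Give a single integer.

unit clause [1] forces x1=T; simplify:
  satisfied 3 clause(s); 4 remain; assigned so far: [1]
unit clause [5] forces x5=T; simplify:
  satisfied 2 clause(s); 2 remain; assigned so far: [1, 5]

Answer: 2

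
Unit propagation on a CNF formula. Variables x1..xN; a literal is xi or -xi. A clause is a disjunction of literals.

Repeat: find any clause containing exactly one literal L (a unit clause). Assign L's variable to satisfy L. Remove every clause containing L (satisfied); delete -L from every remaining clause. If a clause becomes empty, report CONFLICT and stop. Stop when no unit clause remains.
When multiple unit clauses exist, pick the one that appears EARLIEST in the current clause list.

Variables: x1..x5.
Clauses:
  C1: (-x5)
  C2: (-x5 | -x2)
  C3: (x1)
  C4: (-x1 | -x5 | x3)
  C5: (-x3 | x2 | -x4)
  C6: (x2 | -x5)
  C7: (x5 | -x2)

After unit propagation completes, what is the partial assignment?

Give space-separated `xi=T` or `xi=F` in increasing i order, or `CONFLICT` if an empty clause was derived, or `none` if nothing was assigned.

unit clause [-5] forces x5=F; simplify:
  drop 5 from [5, -2] -> [-2]
  satisfied 4 clause(s); 3 remain; assigned so far: [5]
unit clause [1] forces x1=T; simplify:
  satisfied 1 clause(s); 2 remain; assigned so far: [1, 5]
unit clause [-2] forces x2=F; simplify:
  drop 2 from [-3, 2, -4] -> [-3, -4]
  satisfied 1 clause(s); 1 remain; assigned so far: [1, 2, 5]

Answer: x1=T x2=F x5=F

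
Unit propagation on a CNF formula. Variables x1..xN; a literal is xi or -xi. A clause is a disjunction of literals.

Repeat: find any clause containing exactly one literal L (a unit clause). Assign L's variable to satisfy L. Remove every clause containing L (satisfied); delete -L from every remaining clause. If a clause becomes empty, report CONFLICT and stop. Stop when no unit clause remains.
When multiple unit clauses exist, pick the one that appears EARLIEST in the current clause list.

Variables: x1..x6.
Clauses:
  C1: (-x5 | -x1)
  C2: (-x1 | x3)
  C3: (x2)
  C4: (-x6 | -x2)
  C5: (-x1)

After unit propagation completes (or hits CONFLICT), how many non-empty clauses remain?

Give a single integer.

Answer: 0

Derivation:
unit clause [2] forces x2=T; simplify:
  drop -2 from [-6, -2] -> [-6]
  satisfied 1 clause(s); 4 remain; assigned so far: [2]
unit clause [-6] forces x6=F; simplify:
  satisfied 1 clause(s); 3 remain; assigned so far: [2, 6]
unit clause [-1] forces x1=F; simplify:
  satisfied 3 clause(s); 0 remain; assigned so far: [1, 2, 6]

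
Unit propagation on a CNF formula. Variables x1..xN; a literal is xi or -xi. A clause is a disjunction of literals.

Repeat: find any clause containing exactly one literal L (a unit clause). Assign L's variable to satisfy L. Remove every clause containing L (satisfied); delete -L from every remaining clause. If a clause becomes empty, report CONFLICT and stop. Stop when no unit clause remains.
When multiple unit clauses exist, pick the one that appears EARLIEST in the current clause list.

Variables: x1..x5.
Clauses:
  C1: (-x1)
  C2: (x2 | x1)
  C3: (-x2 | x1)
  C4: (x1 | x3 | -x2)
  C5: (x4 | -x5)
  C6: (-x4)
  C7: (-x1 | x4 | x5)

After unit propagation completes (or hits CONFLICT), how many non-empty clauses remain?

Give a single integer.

unit clause [-1] forces x1=F; simplify:
  drop 1 from [2, 1] -> [2]
  drop 1 from [-2, 1] -> [-2]
  drop 1 from [1, 3, -2] -> [3, -2]
  satisfied 2 clause(s); 5 remain; assigned so far: [1]
unit clause [2] forces x2=T; simplify:
  drop -2 from [-2] -> [] (empty!)
  drop -2 from [3, -2] -> [3]
  satisfied 1 clause(s); 4 remain; assigned so far: [1, 2]
CONFLICT (empty clause)

Answer: 3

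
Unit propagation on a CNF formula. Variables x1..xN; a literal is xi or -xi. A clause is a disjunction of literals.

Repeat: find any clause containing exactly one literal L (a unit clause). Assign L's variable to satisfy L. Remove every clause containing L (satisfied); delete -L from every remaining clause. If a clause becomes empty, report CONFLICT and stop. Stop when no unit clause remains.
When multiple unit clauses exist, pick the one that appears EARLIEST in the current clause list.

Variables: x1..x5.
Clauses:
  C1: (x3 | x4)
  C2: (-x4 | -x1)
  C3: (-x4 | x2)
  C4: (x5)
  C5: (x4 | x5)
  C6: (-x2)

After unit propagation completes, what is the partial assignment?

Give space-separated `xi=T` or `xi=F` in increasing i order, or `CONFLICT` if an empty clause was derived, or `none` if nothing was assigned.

unit clause [5] forces x5=T; simplify:
  satisfied 2 clause(s); 4 remain; assigned so far: [5]
unit clause [-2] forces x2=F; simplify:
  drop 2 from [-4, 2] -> [-4]
  satisfied 1 clause(s); 3 remain; assigned so far: [2, 5]
unit clause [-4] forces x4=F; simplify:
  drop 4 from [3, 4] -> [3]
  satisfied 2 clause(s); 1 remain; assigned so far: [2, 4, 5]
unit clause [3] forces x3=T; simplify:
  satisfied 1 clause(s); 0 remain; assigned so far: [2, 3, 4, 5]

Answer: x2=F x3=T x4=F x5=T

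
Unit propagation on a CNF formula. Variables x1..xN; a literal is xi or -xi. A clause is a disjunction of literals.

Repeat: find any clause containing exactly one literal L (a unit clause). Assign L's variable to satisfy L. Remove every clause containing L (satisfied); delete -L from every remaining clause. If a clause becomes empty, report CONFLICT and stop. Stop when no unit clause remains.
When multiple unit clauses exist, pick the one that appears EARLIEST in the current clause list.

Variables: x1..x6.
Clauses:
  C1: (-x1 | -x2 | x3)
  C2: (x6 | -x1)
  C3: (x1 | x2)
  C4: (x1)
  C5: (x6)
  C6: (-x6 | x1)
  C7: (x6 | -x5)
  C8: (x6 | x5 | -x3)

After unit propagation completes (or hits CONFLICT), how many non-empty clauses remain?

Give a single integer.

unit clause [1] forces x1=T; simplify:
  drop -1 from [-1, -2, 3] -> [-2, 3]
  drop -1 from [6, -1] -> [6]
  satisfied 3 clause(s); 5 remain; assigned so far: [1]
unit clause [6] forces x6=T; simplify:
  satisfied 4 clause(s); 1 remain; assigned so far: [1, 6]

Answer: 1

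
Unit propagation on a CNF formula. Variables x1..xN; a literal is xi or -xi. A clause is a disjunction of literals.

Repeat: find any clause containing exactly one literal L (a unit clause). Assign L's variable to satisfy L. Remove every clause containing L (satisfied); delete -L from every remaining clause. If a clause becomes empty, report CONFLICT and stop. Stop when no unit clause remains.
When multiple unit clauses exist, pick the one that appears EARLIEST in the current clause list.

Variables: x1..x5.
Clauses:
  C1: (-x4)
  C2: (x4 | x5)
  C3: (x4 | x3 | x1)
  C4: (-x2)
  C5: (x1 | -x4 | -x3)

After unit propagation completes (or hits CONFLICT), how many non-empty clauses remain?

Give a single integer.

Answer: 1

Derivation:
unit clause [-4] forces x4=F; simplify:
  drop 4 from [4, 5] -> [5]
  drop 4 from [4, 3, 1] -> [3, 1]
  satisfied 2 clause(s); 3 remain; assigned so far: [4]
unit clause [5] forces x5=T; simplify:
  satisfied 1 clause(s); 2 remain; assigned so far: [4, 5]
unit clause [-2] forces x2=F; simplify:
  satisfied 1 clause(s); 1 remain; assigned so far: [2, 4, 5]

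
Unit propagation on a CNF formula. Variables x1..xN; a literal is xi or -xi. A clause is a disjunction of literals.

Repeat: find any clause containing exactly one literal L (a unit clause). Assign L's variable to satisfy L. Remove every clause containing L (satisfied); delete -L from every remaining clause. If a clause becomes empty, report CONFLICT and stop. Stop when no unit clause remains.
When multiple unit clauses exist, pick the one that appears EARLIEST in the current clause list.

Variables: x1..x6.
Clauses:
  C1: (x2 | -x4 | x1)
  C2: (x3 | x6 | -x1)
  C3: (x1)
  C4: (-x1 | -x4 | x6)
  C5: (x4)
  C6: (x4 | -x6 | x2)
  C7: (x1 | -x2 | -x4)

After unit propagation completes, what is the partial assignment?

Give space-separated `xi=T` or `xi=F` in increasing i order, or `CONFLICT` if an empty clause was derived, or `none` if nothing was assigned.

Answer: x1=T x4=T x6=T

Derivation:
unit clause [1] forces x1=T; simplify:
  drop -1 from [3, 6, -1] -> [3, 6]
  drop -1 from [-1, -4, 6] -> [-4, 6]
  satisfied 3 clause(s); 4 remain; assigned so far: [1]
unit clause [4] forces x4=T; simplify:
  drop -4 from [-4, 6] -> [6]
  satisfied 2 clause(s); 2 remain; assigned so far: [1, 4]
unit clause [6] forces x6=T; simplify:
  satisfied 2 clause(s); 0 remain; assigned so far: [1, 4, 6]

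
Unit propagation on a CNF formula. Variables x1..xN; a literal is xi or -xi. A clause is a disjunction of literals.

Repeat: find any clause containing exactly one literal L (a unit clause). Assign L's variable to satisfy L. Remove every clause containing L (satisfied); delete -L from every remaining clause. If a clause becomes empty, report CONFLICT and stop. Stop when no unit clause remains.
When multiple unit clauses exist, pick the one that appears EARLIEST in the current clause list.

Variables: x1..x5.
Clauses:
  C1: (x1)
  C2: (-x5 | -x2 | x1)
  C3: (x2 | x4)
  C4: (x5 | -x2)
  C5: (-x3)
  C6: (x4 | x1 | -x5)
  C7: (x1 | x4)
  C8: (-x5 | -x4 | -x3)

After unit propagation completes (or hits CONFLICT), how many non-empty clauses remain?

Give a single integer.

unit clause [1] forces x1=T; simplify:
  satisfied 4 clause(s); 4 remain; assigned so far: [1]
unit clause [-3] forces x3=F; simplify:
  satisfied 2 clause(s); 2 remain; assigned so far: [1, 3]

Answer: 2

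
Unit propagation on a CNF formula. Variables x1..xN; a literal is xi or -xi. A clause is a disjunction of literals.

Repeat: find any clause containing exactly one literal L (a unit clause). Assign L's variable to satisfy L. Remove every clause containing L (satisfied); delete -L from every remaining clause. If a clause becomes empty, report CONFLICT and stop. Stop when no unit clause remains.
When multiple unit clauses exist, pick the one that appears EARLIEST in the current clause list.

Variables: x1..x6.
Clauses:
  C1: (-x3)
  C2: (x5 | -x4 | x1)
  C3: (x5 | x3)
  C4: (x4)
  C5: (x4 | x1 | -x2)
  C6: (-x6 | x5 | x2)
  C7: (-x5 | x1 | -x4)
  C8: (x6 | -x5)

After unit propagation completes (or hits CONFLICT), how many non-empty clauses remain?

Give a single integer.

Answer: 0

Derivation:
unit clause [-3] forces x3=F; simplify:
  drop 3 from [5, 3] -> [5]
  satisfied 1 clause(s); 7 remain; assigned so far: [3]
unit clause [5] forces x5=T; simplify:
  drop -5 from [-5, 1, -4] -> [1, -4]
  drop -5 from [6, -5] -> [6]
  satisfied 3 clause(s); 4 remain; assigned so far: [3, 5]
unit clause [4] forces x4=T; simplify:
  drop -4 from [1, -4] -> [1]
  satisfied 2 clause(s); 2 remain; assigned so far: [3, 4, 5]
unit clause [1] forces x1=T; simplify:
  satisfied 1 clause(s); 1 remain; assigned so far: [1, 3, 4, 5]
unit clause [6] forces x6=T; simplify:
  satisfied 1 clause(s); 0 remain; assigned so far: [1, 3, 4, 5, 6]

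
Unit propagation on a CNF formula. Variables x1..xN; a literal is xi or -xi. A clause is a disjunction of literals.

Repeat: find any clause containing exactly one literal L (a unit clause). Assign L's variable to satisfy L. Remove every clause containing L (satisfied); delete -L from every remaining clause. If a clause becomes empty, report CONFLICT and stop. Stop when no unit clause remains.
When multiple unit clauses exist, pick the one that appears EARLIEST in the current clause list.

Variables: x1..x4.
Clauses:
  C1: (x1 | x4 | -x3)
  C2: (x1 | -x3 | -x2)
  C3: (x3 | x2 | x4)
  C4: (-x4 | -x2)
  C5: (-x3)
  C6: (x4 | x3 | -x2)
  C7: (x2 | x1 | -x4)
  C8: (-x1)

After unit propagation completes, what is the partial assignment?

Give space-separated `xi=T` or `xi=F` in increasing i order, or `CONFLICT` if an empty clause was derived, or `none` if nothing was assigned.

Answer: x1=F x3=F

Derivation:
unit clause [-3] forces x3=F; simplify:
  drop 3 from [3, 2, 4] -> [2, 4]
  drop 3 from [4, 3, -2] -> [4, -2]
  satisfied 3 clause(s); 5 remain; assigned so far: [3]
unit clause [-1] forces x1=F; simplify:
  drop 1 from [2, 1, -4] -> [2, -4]
  satisfied 1 clause(s); 4 remain; assigned so far: [1, 3]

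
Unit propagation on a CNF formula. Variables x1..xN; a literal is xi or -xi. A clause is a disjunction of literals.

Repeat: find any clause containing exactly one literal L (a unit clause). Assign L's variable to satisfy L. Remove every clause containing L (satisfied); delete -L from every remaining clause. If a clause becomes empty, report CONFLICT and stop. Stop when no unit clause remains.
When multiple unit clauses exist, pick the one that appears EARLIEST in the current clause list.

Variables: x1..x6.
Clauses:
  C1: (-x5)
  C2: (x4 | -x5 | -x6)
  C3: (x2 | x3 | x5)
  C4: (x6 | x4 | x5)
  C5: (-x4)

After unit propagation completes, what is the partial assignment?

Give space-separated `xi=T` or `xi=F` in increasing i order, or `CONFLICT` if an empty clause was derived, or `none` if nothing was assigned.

Answer: x4=F x5=F x6=T

Derivation:
unit clause [-5] forces x5=F; simplify:
  drop 5 from [2, 3, 5] -> [2, 3]
  drop 5 from [6, 4, 5] -> [6, 4]
  satisfied 2 clause(s); 3 remain; assigned so far: [5]
unit clause [-4] forces x4=F; simplify:
  drop 4 from [6, 4] -> [6]
  satisfied 1 clause(s); 2 remain; assigned so far: [4, 5]
unit clause [6] forces x6=T; simplify:
  satisfied 1 clause(s); 1 remain; assigned so far: [4, 5, 6]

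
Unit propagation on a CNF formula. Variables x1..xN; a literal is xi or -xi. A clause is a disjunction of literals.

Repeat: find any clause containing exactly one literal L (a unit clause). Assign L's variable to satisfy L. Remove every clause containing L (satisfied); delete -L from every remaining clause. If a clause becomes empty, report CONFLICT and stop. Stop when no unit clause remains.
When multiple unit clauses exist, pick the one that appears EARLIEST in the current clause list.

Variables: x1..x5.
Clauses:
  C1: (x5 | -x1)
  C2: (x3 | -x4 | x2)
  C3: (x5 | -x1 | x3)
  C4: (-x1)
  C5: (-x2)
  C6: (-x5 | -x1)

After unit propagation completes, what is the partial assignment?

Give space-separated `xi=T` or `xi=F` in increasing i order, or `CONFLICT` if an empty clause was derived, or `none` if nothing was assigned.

Answer: x1=F x2=F

Derivation:
unit clause [-1] forces x1=F; simplify:
  satisfied 4 clause(s); 2 remain; assigned so far: [1]
unit clause [-2] forces x2=F; simplify:
  drop 2 from [3, -4, 2] -> [3, -4]
  satisfied 1 clause(s); 1 remain; assigned so far: [1, 2]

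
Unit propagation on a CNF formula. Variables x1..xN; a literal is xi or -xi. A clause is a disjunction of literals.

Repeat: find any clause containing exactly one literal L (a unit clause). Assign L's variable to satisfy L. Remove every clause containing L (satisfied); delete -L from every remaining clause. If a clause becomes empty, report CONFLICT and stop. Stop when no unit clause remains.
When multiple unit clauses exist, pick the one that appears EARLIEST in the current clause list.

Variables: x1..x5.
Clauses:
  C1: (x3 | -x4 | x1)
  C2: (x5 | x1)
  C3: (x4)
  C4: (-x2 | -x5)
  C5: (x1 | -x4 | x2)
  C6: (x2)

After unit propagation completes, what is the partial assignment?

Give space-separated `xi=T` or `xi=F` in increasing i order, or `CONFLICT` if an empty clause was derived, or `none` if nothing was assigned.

unit clause [4] forces x4=T; simplify:
  drop -4 from [3, -4, 1] -> [3, 1]
  drop -4 from [1, -4, 2] -> [1, 2]
  satisfied 1 clause(s); 5 remain; assigned so far: [4]
unit clause [2] forces x2=T; simplify:
  drop -2 from [-2, -5] -> [-5]
  satisfied 2 clause(s); 3 remain; assigned so far: [2, 4]
unit clause [-5] forces x5=F; simplify:
  drop 5 from [5, 1] -> [1]
  satisfied 1 clause(s); 2 remain; assigned so far: [2, 4, 5]
unit clause [1] forces x1=T; simplify:
  satisfied 2 clause(s); 0 remain; assigned so far: [1, 2, 4, 5]

Answer: x1=T x2=T x4=T x5=F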